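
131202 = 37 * 3546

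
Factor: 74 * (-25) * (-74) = 2^2 * 5^2 * 37^2 = 136900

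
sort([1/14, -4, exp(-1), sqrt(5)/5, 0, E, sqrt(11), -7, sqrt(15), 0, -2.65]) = [-7, -4, -2.65, 0, 0, 1/14, exp(-1), sqrt(5)/5, E, sqrt(11), sqrt(15)]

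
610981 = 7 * 87283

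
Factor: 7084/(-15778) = -1*2^1*7^(-2)*11^1 = -22/49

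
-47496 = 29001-76497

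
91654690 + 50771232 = 142425922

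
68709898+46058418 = 114768316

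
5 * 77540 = 387700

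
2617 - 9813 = -7196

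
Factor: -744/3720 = -1*5^ (-1) = -1/5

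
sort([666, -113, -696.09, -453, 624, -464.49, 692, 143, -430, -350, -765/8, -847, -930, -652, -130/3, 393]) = [-930, -847, -696.09, -652, -464.49, -453, -430, -350, -113, -765/8, -130/3, 143, 393, 624, 666, 692]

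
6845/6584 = 1 + 261/6584 ≈ 1.04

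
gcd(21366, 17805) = 3561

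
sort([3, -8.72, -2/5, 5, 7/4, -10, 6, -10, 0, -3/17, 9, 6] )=[-10, -10, -8.72, -2/5, -3/17, 0, 7/4, 3, 5, 6, 6, 9] 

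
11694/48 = 243+5/8 ≈ 243.63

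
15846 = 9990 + 5856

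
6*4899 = 29394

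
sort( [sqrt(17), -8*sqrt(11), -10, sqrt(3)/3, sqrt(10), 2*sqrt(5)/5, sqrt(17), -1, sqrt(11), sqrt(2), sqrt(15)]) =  [-8*sqrt(11), -10, -1, sqrt(3)/3, 2*sqrt(5)/5, sqrt(2), sqrt(10), sqrt(11), sqrt(15), sqrt(17), sqrt(17)]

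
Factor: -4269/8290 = -1 * 2^(-1) * 3^1 * 5^(-1) * 829^(-1) * 1423^1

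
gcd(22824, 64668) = 3804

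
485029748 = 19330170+465699578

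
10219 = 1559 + 8660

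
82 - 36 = 46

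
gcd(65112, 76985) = 1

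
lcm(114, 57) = 114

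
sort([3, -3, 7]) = [-3, 3, 7]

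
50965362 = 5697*8946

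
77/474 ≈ 0.162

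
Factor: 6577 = 6577^1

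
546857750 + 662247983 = 1209105733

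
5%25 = 5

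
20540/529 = 38 + 438/529 ≈ 38.83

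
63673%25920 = 11833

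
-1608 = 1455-3063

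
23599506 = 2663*8862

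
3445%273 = 169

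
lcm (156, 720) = 9360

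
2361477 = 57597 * 41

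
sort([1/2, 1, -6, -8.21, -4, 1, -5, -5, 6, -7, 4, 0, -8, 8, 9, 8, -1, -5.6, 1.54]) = [-8.21, -8, -7, -6, -5.6, -5, -5, -4, -1, 0, 1/2, 1, 1, 1.54, 4, 6, 8, 8, 9]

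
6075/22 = 276+3/22 ≈ 276.14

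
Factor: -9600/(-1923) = 2^7*5^2*641^(-1) = 3200/641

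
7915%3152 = 1611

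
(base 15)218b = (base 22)ef0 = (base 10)7106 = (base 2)1101111000010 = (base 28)91m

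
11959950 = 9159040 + 2800910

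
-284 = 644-928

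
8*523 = 4184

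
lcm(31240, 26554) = 531080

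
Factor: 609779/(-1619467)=-1*379^(-1)*4273^(-1)*609779^1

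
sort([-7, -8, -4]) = [-8, -7, -4]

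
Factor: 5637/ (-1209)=-1*13^ (-1)*31^ (-1)*1879^1=-1879/403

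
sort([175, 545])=[175, 545]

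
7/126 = 1/18 ≈ 0.0556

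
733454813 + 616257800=1349712613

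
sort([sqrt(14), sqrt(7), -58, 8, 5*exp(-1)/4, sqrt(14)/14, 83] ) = [-58, sqrt(14)/14, 5*exp(-1)/4, sqrt(7), sqrt(14), 8, 83] 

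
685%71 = 46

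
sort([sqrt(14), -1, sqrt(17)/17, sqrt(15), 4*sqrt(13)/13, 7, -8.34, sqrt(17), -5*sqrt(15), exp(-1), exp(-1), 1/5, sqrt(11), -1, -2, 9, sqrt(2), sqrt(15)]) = [-5*sqrt(15), -8.34, -2, -1, -1, 1/5, sqrt(17)/17, exp(-1), exp(-1), 4*sqrt(13)/13, sqrt(2), sqrt(11), sqrt(14), sqrt(15), sqrt(15), sqrt(17), 7, 9]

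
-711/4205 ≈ -0.169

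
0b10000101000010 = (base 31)8qk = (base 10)8514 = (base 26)cfc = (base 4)2011002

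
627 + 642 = 1269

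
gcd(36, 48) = 12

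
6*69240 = 415440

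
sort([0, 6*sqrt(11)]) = [0, 6*sqrt(11)]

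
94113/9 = 10457 = 10457.00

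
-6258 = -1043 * 6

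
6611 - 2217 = 4394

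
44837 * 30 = 1345110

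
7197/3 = 2399 = 2399.00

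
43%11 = 10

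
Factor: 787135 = 5^1*157427^1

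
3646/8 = 455 + 3/4 = 455.75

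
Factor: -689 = -1*13^1*53^1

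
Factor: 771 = 3^1 * 257^1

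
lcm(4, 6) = 12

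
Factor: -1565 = -1 * 5^1 * 313^1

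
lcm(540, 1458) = 14580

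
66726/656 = 33363/328 ≈ 101.72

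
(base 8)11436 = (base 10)4894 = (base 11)374a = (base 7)20161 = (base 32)4ou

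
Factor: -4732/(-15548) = 7^1 * 23^(-1) = 7/23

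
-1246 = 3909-5155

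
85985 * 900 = 77386500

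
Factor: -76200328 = -1*2^3*9525041^1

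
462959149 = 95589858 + 367369291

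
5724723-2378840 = 3345883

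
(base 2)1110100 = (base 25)4g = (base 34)3e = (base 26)4c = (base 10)116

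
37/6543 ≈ 0.00565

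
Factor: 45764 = 2^2 * 17^1 * 673^1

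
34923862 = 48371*722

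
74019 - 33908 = 40111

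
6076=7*868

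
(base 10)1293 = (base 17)481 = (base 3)1202220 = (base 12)8b9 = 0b10100001101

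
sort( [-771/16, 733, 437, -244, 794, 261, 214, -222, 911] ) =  [-244, -222, -771/16, 214, 261, 437, 733, 794, 911] 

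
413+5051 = 5464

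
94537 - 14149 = 80388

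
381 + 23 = 404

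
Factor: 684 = 2^2*3^2*19^1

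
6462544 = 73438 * 88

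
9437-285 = 9152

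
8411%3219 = 1973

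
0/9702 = 0 = 0.00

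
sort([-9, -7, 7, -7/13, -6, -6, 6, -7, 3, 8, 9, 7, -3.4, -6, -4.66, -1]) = [-9, -7, -7, -6, -6, -6, -4.66, -3.4, -1, -7/13, 3, 6, 7, 7, 8, 9]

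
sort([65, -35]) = [-35, 65]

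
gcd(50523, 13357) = 1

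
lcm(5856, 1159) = 111264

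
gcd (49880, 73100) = 860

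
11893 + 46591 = 58484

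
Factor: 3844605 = 3^1*5^1*256307^1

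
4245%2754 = 1491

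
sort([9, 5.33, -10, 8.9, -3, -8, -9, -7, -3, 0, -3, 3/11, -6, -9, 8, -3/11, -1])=[-10, -9, -9, -8, -7, -6, -3, -3, -3, -1, -3/11, 0, 3/11, 5.33, 8, 8.9, 9]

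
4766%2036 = 694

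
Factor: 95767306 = 2^1*47883653^1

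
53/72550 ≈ 0.000731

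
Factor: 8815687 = 31^1*284377^1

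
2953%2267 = 686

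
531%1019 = 531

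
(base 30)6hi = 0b1011100101000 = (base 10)5928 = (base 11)44aa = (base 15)1b53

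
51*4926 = 251226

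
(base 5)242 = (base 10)72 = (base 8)110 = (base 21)39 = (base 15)4c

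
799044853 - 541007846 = 258037007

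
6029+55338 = 61367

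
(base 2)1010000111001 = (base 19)e69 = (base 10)5177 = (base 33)4ot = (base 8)12071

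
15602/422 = 36 + 205/211 ≈ 36.97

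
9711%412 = 235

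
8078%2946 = 2186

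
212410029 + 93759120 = 306169149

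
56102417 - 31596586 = 24505831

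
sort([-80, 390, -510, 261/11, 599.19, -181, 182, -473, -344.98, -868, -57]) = [-868, -510, -473, -344.98, -181, -80, -57, 261/11, 182, 390, 599.19]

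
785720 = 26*30220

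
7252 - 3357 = 3895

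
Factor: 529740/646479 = 2^2 * 3^3 * 5^1 * 659^(-1) = 540/659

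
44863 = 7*6409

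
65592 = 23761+41831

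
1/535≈0.00187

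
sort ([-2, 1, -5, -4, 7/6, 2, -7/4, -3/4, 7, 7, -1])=[-5, -4, -2, -7/4, -1, -3/4, 1, 7/6, 2, 7, 7]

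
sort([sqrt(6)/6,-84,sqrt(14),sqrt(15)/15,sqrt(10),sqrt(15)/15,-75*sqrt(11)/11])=[-84,-75*sqrt(11)/11,sqrt(15)/15,sqrt(15)/15,sqrt(6)/6,sqrt(10),sqrt(14)]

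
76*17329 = 1317004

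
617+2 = 619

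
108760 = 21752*5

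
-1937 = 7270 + -9207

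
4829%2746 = 2083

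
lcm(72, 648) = 648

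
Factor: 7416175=5^2*13^1*19^1*1201^1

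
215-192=23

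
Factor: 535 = 5^1 * 107^1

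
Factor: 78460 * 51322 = 2^3 * 5^1 * 67^1 * 383^1 * 3923^1 = 4026724120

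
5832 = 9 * 648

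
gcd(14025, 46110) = 15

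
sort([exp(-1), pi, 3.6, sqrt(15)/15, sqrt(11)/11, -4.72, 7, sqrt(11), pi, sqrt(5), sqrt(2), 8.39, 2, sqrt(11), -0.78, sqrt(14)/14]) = [-4.72, -0.78, sqrt(15)/15, sqrt(14)/14, sqrt(11)/11, exp(-1), sqrt(2), 2, sqrt(5), pi, pi, sqrt(11), sqrt(11), 3.6, 7, 8.39]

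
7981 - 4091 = 3890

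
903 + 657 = 1560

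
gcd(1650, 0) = 1650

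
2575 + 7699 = 10274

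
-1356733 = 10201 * (-133)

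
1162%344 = 130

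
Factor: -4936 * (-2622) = 2^4 * 3^1 * 19^1 * 23^1 * 617^1 = 12942192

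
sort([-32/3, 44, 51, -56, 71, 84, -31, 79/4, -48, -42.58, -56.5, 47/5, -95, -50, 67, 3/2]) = [-95, -56.5, -56, -50, -48, -42.58, -31, -32/3, 3/2, 47/5, 79/4, 44, 51, 67, 71, 84]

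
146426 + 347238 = 493664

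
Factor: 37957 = 37957^1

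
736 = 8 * 92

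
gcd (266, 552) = 2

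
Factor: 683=683^1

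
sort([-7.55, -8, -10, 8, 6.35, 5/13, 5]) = [-10, -8, -7.55, 5/13, 5, 6.35, 8]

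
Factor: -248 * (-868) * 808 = 2^8 * 7^1 * 31^2 * 101^1 = 173933312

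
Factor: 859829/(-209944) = -1 * 2^(-3) * 7^(-1) * 23^(-1) * 89^1 * 163^(-1) * 9661^1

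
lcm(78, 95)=7410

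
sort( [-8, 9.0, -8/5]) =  [-8, -8/5, 9.0]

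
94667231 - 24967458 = 69699773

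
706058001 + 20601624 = 726659625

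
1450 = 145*10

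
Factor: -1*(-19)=19^1=19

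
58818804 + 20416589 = 79235393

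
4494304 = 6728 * 668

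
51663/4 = 12915 + 3/4 = 12915.75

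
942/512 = 1 + 215/256 ≈ 1.84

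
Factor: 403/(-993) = -1*3^(-1)*13^1*31^1*331^(-1)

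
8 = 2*4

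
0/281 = 0 = 0.00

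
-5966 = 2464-8430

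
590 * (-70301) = -41477590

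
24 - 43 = -19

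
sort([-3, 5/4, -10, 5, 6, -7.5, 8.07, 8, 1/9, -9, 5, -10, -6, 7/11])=[-10, -10, -9, -7.5, -6, -3, 1/9, 7/11, 5/4, 5, 5, 6, 8, 8.07]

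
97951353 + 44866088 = 142817441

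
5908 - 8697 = -2789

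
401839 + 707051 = 1108890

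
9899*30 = 296970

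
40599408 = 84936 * 478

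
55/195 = 11/39 ≈ 0.282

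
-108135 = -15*7209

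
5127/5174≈0.991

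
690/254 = 345/127 ≈ 2.72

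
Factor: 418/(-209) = -1 * 2^1 = -2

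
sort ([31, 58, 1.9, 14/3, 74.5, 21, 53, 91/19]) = [1.9, 14/3, 91/19, 21, 31, 53, 58, 74.5]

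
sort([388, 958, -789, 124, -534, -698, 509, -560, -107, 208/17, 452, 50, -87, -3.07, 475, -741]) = [-789, -741, -698, -560, -534, -107, -87, -3.07, 208/17, 50, 124, 388, 452, 475, 509, 958]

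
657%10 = 7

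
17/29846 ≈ 0.000570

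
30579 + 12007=42586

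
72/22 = 3 + 3/11≈3.27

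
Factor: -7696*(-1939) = 2^4*7^1*13^1*37^1*277^1 = 14922544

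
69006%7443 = 2019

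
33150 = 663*50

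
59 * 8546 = 504214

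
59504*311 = 18505744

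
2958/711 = 986/237≈4.16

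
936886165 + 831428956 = 1768315121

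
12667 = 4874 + 7793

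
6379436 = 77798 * 82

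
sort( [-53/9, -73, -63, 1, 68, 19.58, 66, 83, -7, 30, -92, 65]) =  [-92, -73, -63, -7, -53/9, 1, 19.58, 30, 65, 66, 68, 83]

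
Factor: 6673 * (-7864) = -1 * 2^3 * 983^1 * 6673^1 = -52476472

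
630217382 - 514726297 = 115491085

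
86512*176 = 15226112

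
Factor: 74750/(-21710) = -1 * 5^2 * 23^1 * 167^(-1) = -575/167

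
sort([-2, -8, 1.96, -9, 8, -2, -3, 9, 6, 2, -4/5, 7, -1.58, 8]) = [-9, -8, -3, -2, -2, -1.58, -4/5, 1.96, 2, 6, 7, 8, 8, 9]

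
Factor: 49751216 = 2^4*3109451^1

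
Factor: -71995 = -1 * 5^1 * 7^1 * 11^2 * 17^1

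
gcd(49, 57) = 1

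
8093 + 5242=13335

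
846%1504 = 846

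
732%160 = 92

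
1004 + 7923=8927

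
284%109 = 66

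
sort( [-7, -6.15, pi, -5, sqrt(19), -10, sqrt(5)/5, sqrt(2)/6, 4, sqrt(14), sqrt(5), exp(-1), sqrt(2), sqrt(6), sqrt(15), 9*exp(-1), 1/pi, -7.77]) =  [-10, -7.77, -7, -6.15, -5, sqrt(2)/6, 1/pi, exp(-1), sqrt(5)/5, sqrt(2), sqrt(5), sqrt(6), pi, 9*exp(-1), sqrt(14), sqrt(15), 4, sqrt(19)]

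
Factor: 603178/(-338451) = -1 * 2^1 * 3^(-1) * 101^(-1) * 191^1 * 1117^(-1) * 1579^1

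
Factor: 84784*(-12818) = -1*2^5*7^1*13^1*17^1*29^1*757^1 = -1086761312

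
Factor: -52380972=-1 * 2^2 * 3^3 * 7^1 * 193^1 * 359^1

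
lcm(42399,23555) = 211995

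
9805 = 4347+5458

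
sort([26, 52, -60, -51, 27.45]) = [-60, -51, 26, 27.45, 52]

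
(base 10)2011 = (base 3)2202111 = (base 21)4bg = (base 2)11111011011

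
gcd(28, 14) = 14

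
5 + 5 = 10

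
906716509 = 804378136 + 102338373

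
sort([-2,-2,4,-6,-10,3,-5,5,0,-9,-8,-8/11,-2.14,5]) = [-10,-9,-8,-6,-5,-2.14,-2,-2,-8/11,0,3,4,5,5]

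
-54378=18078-72456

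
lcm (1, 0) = 0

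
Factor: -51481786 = -1*2^1*29^1*887617^1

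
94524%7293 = 7008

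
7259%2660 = 1939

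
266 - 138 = 128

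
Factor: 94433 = 94433^1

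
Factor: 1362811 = 653^1*2087^1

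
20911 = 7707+13204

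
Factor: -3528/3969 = -1 * 2^3 * 3^(-2) = -8/9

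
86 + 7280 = 7366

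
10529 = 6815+3714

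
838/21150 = 419/10575 ≈ 0.0396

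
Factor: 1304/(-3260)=-1 * 2^1 * 5^(-1)=-2/5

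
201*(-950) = -190950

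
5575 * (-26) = -144950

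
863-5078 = -4215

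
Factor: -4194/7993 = -1*2^1*3^2*233^1*7993^(-1)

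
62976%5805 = 4926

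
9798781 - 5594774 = 4204007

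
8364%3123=2118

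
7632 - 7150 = 482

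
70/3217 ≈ 0.0218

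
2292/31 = 73 + 29/31 ≈ 73.94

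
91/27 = 3 + 10/27 ≈ 3.37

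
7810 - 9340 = -1530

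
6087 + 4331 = 10418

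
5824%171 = 10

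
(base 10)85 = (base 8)125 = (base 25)3a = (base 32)2l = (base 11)78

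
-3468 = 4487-7955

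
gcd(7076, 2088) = 116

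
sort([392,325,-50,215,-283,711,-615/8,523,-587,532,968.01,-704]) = [-704,-587,-283,-615/8,-50,215,325,392,523,532,711,968.01]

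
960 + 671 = 1631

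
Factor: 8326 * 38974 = 2^2 * 13^1 * 23^1 * 181^1 * 1499^1 = 324497524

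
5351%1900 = 1551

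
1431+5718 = 7149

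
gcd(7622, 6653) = 1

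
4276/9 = 475 + 1/9 ≈ 475.11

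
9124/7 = 1303 + 3/7 ≈ 1303.43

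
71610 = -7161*(-10)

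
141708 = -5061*(-28)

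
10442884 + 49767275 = 60210159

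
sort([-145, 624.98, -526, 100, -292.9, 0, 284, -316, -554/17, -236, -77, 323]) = [-526, -316, -292.9, -236, -145, -77, -554/17, 0, 100, 284, 323, 624.98]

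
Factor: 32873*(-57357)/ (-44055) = 5^ (-1)*11^ (-1)*71^1*89^ (-1)*463^1*6373^1 = 209499629/4895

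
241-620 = -379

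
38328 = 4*9582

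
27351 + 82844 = 110195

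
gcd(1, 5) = 1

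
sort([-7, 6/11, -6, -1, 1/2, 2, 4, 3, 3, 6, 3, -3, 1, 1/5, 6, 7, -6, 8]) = [-7, -6, -6, -3, -1, 1/5, 1/2, 6/11, 1, 2, 3, 3, 3, 4, 6, 6, 7, 8]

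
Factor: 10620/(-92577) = -1 * 2^2 * 3^1 * 5^1 * 59^1 * 30859^(-1) = -3540/30859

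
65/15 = 4+1/3≈4.33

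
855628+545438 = 1401066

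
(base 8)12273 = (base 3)21021120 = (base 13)2553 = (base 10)5307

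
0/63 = 0 = 0.00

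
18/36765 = 2/4085 ≈ 0.000490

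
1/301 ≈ 0.00332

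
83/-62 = -1-21/62 ≈ -1.34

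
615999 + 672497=1288496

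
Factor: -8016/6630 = -1 * 2^3 * 5^ (-1) * 13^ (-1) * 17^ (-1) * 167^1 = -1336/1105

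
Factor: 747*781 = 3^2*11^1*71^1*83^1 = 583407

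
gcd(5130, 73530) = 1710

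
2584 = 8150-5566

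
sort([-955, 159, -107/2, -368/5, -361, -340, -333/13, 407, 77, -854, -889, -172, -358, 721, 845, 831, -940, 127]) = [-955, -940, -889, -854, -361, -358, -340, -172, -368/5, -107/2, -333/13, 77, 127, 159, 407, 721, 831, 845]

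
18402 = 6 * 3067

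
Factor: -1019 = -1 * 1019^1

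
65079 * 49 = 3188871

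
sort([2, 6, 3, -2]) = [-2, 2, 3, 6]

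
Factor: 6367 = 6367^1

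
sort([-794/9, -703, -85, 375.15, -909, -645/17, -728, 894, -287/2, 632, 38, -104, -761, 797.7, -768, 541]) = [-909, -768, -761, -728, -703, -287/2, -104, -794/9, -85, -645/17, 38, 375.15, 541, 632, 797.7, 894]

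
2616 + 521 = 3137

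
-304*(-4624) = 1405696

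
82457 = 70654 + 11803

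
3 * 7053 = 21159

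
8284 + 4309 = 12593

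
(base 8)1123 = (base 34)hh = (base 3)211001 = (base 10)595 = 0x253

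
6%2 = 0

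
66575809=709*93901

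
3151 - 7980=-4829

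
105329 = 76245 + 29084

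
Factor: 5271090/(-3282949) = -1*2^1*3^1*5^1*11^1*211^(-1)*15559^(-1)*15973^1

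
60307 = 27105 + 33202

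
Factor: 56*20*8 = 2^8*5^1*7^1 = 8960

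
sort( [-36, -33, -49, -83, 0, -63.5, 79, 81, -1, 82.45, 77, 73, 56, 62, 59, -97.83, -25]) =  [-97.83, -83, -63.5, -49, -36, -33, -25, -1, 0, 56, 59, 62, 73, 77, 79, 81, 82.45]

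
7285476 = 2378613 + 4906863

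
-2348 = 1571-3919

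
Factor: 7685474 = 2^1*3842737^1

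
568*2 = 1136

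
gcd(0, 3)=3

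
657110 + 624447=1281557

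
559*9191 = 5137769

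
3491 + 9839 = 13330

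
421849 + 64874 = 486723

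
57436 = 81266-23830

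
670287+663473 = 1333760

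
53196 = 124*429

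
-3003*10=-30030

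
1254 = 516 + 738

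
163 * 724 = 118012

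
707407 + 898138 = 1605545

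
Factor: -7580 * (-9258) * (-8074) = -1 * 2^4 * 3^1 * 5^1 * 11^1 * 367^1 * 379^1 * 1543^1 = -566598117360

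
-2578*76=-195928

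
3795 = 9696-5901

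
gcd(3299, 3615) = 1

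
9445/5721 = 1 + 3724/5721 ≈ 1.65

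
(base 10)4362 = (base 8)10412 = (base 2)1000100001010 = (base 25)6oc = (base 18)d86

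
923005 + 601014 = 1524019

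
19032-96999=-77967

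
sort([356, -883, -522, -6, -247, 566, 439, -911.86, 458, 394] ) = [-911.86, -883, -522, -247, -6, 356, 394, 439, 458, 566] 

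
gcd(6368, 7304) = 8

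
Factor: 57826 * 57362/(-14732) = -1 * 23^1 * 29^1 * 43^1 * 127^(-1) * 997^1 = -28594957/127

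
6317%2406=1505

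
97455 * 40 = 3898200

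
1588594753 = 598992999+989601754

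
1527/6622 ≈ 0.231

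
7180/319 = 22 + 162/319 ≈ 22.51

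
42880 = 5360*8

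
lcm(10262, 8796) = 61572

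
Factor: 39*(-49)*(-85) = 3^1*5^1*7^2*13^1*17^1 = 162435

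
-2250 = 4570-6820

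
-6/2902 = -3/1451 ≈ -0.00207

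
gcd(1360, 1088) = 272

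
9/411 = 3/137 ≈ 0.0219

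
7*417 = 2919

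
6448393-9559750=-3111357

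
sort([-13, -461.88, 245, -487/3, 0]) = [-461.88, -487/3, -13, 0, 245]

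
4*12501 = 50004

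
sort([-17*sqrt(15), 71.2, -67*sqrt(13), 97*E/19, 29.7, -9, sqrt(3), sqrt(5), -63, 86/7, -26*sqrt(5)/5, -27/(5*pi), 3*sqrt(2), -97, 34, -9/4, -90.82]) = [-67*sqrt(13), -97, -90.82, -17*sqrt(15), -63, -26*sqrt(5)/5, -9, -9/4, -27/(5*pi), sqrt(3), sqrt(5), 3*sqrt(2), 86/7, 97*E/19, 29.7, 34, 71.2]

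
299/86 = 3 + 41/86 ≈ 3.48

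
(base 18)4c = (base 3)10010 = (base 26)36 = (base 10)84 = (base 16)54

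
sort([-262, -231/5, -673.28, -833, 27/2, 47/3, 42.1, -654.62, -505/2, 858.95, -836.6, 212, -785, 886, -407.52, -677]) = [-836.6, -833, -785, -677, -673.28, -654.62, -407.52, -262, -505/2, -231/5, 27/2, 47/3, 42.1, 212, 858.95, 886]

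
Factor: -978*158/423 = -1*2^2*3^(-1)*47^(-1)*79^1*163^1 = -51508/141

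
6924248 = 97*71384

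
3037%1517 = 3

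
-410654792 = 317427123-728081915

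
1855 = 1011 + 844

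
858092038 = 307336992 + 550755046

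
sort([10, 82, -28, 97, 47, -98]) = [-98, -28, 10, 47, 82, 97]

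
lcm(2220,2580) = 95460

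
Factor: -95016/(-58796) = 2^1*3^1*37^1*107^1*14699^(-1) = 23754/14699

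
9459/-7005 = -1 - 818/2335 ≈ -1.35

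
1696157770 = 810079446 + 886078324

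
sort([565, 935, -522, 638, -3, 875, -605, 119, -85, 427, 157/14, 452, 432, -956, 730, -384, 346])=[-956, -605, -522, -384, -85, -3, 157/14, 119, 346, 427, 432, 452, 565, 638, 730, 875, 935]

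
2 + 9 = 11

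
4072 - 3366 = 706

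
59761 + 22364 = 82125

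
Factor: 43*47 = 43^1*47^1 = 2021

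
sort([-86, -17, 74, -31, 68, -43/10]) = [-86, -31, -17, -43/10, 68, 74]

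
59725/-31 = -1926 - 19/31≈-1926.61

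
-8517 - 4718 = -13235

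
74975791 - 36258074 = 38717717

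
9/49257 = 1/5473 ≈ 0.000183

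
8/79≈0.101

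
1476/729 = 2 + 2/81 ≈ 2.02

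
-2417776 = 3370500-5788276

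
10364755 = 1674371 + 8690384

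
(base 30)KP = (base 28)M9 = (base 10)625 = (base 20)1B5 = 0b1001110001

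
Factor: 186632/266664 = 3^(-1) * 271^(-1) * 569^1 = 569/813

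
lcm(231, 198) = 1386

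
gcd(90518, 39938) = 2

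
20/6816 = 5/1704 ≈ 0.00293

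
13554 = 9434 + 4120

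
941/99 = 9 + 50/99≈9.51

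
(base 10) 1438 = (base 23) 2gc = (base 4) 112132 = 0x59e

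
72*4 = 288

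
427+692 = 1119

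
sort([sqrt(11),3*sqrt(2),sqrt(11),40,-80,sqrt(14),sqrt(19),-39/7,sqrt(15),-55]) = [-80,-55,-39/7,sqrt(11),sqrt(11),sqrt(14),sqrt(15),3*sqrt(2),sqrt(19),40]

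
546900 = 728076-181176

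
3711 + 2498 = 6209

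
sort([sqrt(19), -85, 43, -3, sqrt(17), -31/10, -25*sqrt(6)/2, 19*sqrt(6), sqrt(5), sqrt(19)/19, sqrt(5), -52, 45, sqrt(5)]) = [-85, -52, -25*sqrt(6)/2, -31/10, -3, sqrt(19)/19, sqrt(5), sqrt(5), sqrt(5), sqrt(17), sqrt(19), 43, 45, 19*sqrt(6)]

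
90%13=12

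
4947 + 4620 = 9567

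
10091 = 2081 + 8010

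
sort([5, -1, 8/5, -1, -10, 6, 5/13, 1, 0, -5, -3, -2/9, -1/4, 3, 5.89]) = [-10, -5, -3, -1, -1, -1/4, -2/9, 0, 5/13, 1, 8/5, 3, 5, 5.89, 6]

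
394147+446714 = 840861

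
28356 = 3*9452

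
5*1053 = 5265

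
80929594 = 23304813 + 57624781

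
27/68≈0.397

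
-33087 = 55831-88918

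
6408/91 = 70 + 38/91 ≈ 70.42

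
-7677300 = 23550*(-326)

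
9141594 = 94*97251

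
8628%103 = 79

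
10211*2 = 20422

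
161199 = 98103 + 63096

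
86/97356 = 43/48678≈0.000883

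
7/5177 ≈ 0.00135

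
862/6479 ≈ 0.133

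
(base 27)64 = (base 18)94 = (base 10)166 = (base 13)ca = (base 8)246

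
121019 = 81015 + 40004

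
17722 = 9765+7957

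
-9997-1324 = -11321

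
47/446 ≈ 0.105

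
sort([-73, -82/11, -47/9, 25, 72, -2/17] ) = [-73, -82/11, -47/9, -2/17, 25, 72] 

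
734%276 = 182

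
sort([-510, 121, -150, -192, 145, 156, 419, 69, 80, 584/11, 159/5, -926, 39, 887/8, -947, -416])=[-947, -926, -510, -416, -192, -150, 159/5, 39, 584/11, 69, 80, 887/8, 121, 145, 156, 419]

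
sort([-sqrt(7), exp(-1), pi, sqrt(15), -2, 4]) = [-sqrt(7), -2, exp(-1), pi, sqrt(15), 4]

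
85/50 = 17/10 = 1.70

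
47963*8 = 383704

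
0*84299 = 0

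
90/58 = 45/29 ≈ 1.55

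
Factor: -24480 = -1*2^5*3^2*5^1*17^1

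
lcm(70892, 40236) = 1488732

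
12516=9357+3159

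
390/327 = 130/109 ≈ 1.19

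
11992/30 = 5996/15≈399.73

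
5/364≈0.0137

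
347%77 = 39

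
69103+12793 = 81896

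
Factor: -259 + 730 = 3^1*157^1 = 471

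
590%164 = 98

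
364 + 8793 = 9157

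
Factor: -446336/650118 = -1 * 2^6 * 3^(-1) * 7^(-1) * 11^1 * 23^(-1) * 317^1 * 673^(-1) = -223168/325059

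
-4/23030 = -2/11515 ≈ -0.000174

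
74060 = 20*3703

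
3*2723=8169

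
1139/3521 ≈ 0.323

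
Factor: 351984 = 2^4 * 3^1 * 7333^1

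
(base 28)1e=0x2a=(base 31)1b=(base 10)42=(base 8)52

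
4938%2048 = 842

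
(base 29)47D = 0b110111111100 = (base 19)9H8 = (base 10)3580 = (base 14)143A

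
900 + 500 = 1400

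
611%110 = 61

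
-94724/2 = -47362 = -47362.00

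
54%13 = 2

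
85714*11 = 942854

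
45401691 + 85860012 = 131261703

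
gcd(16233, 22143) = 3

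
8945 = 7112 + 1833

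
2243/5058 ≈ 0.443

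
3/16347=1/5449 ≈ 0.000184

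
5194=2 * 2597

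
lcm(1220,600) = 36600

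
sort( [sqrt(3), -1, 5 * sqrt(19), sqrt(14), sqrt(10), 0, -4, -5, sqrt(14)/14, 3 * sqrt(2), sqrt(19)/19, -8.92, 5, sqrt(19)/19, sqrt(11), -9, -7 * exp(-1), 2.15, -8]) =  [-9, -8.92, -8, -5, -4, -7 * exp(-1), -1, 0, sqrt(19)/19, sqrt(19)/19, sqrt(14)/14, sqrt(3), 2.15, sqrt(10), sqrt(11), sqrt(14), 3 * sqrt(2), 5, 5 * sqrt(19)]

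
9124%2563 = 1435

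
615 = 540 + 75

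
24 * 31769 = 762456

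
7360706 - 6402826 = 957880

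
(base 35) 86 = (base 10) 286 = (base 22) d0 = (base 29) 9p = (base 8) 436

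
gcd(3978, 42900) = 78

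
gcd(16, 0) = 16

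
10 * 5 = 50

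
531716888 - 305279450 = 226437438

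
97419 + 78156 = 175575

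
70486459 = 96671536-26185077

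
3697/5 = 739 + 2/5 = 739.40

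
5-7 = -2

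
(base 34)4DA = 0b1001111010100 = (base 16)13D4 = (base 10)5076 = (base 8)11724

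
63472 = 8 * 7934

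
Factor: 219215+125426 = 11^1*17^1*19^1*97^1 = 344641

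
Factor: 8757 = 3^2 * 7^1 * 139^1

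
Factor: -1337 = -1*7^1*191^1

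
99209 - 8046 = 91163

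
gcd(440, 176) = 88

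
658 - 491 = 167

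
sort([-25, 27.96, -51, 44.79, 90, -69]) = [-69, -51, -25, 27.96, 44.79, 90]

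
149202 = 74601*2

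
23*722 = 16606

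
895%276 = 67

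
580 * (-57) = -33060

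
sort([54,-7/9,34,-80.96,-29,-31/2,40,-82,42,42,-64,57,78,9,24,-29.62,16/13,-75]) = [-82,-80.96,-75,-64,-29.62,-29,-31/2,-7/9,16/13,9,24,34,40,42,42,54,57,78]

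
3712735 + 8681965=12394700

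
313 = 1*313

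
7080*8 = 56640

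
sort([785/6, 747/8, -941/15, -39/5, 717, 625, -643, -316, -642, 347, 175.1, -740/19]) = [-643, -642, -316, -941/15, -740/19, -39/5, 747/8, 785/6, 175.1, 347, 625, 717]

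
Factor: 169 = 13^2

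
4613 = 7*659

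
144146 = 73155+70991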